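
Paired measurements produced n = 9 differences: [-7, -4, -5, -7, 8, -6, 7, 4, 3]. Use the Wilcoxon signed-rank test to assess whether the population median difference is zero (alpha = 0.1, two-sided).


Step 1: Drop any zero differences (none here) and take |d_i|.
|d| = [7, 4, 5, 7, 8, 6, 7, 4, 3]
Step 2: Midrank |d_i| (ties get averaged ranks).
ranks: |7|->7, |4|->2.5, |5|->4, |7|->7, |8|->9, |6|->5, |7|->7, |4|->2.5, |3|->1
Step 3: Attach original signs; sum ranks with positive sign and with negative sign.
W+ = 9 + 7 + 2.5 + 1 = 19.5
W- = 7 + 2.5 + 4 + 7 + 5 = 25.5
(Check: W+ + W- = 45 should equal n(n+1)/2 = 45.)
Step 4: Test statistic W = min(W+, W-) = 19.5.
Step 5: Ties in |d|, so use the tie-corrected normal approximation.
        E[W] = n(n+1)/4 = 9*10/4 = 22.5.
        Tie groups: |d|=4 (t=2), |d|=7 (t=3); sum(t^3 - t) = 30.
        Var[W] = n(n+1)(2n+1)/24 - sum(t^3-t)/48 = 1710/24 - 30/48 = 70.625.
        z = (W - E[W]) / sqrt(Var[W]) = (19.5 - 22.5) / 8.4039 = -0.3570.
        Two-sided p = 2*Phi(z) = 0.721108.
Step 6: alpha = 0.1. fail to reject H0.

W+ = 19.5, W- = 25.5, W = min = 19.5, p = 0.721108, fail to reject H0.


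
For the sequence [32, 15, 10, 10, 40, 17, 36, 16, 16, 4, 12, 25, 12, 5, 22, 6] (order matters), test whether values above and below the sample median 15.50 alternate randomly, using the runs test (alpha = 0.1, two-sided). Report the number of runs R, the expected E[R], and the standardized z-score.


Step 1: Compute median = 15.50; label A = above, B = below.
Labels in order: ABBBAAAAABBABBAB  (n_A = 8, n_B = 8)
Step 2: Count runs R = 8.
Step 3: Under H0 (random ordering), E[R] = 2*n_A*n_B/(n_A+n_B) + 1 = 2*8*8/16 + 1 = 9.0000.
        Var[R] = 2*n_A*n_B*(2*n_A*n_B - n_A - n_B) / ((n_A+n_B)^2 * (n_A+n_B-1)) = 14336/3840 = 3.7333.
        SD[R] = 1.9322.
Step 4: Continuity-corrected z = (R + 0.5 - E[R]) / SD[R] = (8 + 0.5 - 9.0000) / 1.9322 = -0.2588.
Step 5: Two-sided p-value via normal approximation = 2*(1 - Phi(|z|)) = 0.795809.
Step 6: alpha = 0.1. fail to reject H0.

R = 8, z = -0.2588, p = 0.795809, fail to reject H0.


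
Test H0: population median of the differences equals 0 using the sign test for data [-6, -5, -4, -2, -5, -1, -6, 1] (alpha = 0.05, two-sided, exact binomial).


Step 1: Discard zero differences. Original n = 8; n_eff = number of nonzero differences = 8.
Nonzero differences (with sign): -6, -5, -4, -2, -5, -1, -6, +1
Step 2: Count signs: positive = 1, negative = 7.
Step 3: Under H0: P(positive) = 0.5, so the number of positives S ~ Bin(8, 0.5).
Step 4: Two-sided exact p-value = sum of Bin(8,0.5) probabilities at or below the observed probability = 0.070312.
Step 5: alpha = 0.05. fail to reject H0.

n_eff = 8, pos = 1, neg = 7, p = 0.070312, fail to reject H0.


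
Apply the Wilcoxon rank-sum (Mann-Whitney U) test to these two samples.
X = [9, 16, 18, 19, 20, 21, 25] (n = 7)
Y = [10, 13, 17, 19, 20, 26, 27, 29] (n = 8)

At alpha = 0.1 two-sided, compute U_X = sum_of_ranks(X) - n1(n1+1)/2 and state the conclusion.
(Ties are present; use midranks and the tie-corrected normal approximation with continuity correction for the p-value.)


Step 1: Combine and sort all 15 observations; assign midranks.
sorted (value, group): (9,X), (10,Y), (13,Y), (16,X), (17,Y), (18,X), (19,X), (19,Y), (20,X), (20,Y), (21,X), (25,X), (26,Y), (27,Y), (29,Y)
ranks: 9->1, 10->2, 13->3, 16->4, 17->5, 18->6, 19->7.5, 19->7.5, 20->9.5, 20->9.5, 21->11, 25->12, 26->13, 27->14, 29->15
Step 2: Rank sum for X: R1 = 1 + 4 + 6 + 7.5 + 9.5 + 11 + 12 = 51.
Step 3: U_X = R1 - n1(n1+1)/2 = 51 - 7*8/2 = 51 - 28 = 23.
       U_Y = n1*n2 - U_X = 56 - 23 = 33.
Step 4: Ties are present, so use the tie-corrected normal approximation (with continuity correction) for the p-value.
Step 5: p-value = 0.601875; compare to alpha = 0.1. fail to reject H0.

U_X = 23, p = 0.601875, fail to reject H0 at alpha = 0.1.


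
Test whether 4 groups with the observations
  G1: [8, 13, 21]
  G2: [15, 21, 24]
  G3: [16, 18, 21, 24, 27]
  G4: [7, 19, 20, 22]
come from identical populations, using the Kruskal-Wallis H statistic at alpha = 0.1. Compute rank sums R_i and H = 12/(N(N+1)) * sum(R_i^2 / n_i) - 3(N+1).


Step 1: Combine all N = 15 observations and assign midranks.
sorted (value, group, rank): (7,G4,1), (8,G1,2), (13,G1,3), (15,G2,4), (16,G3,5), (18,G3,6), (19,G4,7), (20,G4,8), (21,G1,10), (21,G2,10), (21,G3,10), (22,G4,12), (24,G2,13.5), (24,G3,13.5), (27,G3,15)
Step 2: Sum ranks within each group.
R_1 = 15 (n_1 = 3)
R_2 = 27.5 (n_2 = 3)
R_3 = 49.5 (n_3 = 5)
R_4 = 28 (n_4 = 4)
Step 3: H = 12/(N(N+1)) * sum(R_i^2/n_i) - 3(N+1)
     = 12/(15*16) * (15^2/3 + 27.5^2/3 + 49.5^2/5 + 28^2/4) - 3*16
     = 0.050000 * 1013.13 - 48
     = 2.656667.
Step 4: Ties present; correction factor C = 1 - 30/(15^3 - 15) = 0.991071. Corrected H = 2.656667 / 0.991071 = 2.680601.
Step 5: Under H0, H ~ chi^2(3); p-value = 0.443534.
Step 6: alpha = 0.1. fail to reject H0.

H = 2.6806, df = 3, p = 0.443534, fail to reject H0.


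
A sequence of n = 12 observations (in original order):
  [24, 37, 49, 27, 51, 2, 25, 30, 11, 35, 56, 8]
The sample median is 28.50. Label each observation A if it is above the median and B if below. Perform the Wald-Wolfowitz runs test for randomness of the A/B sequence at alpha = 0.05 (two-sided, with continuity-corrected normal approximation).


Step 1: Compute median = 28.50; label A = above, B = below.
Labels in order: BAABABBABAAB  (n_A = 6, n_B = 6)
Step 2: Count runs R = 9.
Step 3: Under H0 (random ordering), E[R] = 2*n_A*n_B/(n_A+n_B) + 1 = 2*6*6/12 + 1 = 7.0000.
        Var[R] = 2*n_A*n_B*(2*n_A*n_B - n_A - n_B) / ((n_A+n_B)^2 * (n_A+n_B-1)) = 4320/1584 = 2.7273.
        SD[R] = 1.6514.
Step 4: Continuity-corrected z = (R - 0.5 - E[R]) / SD[R] = (9 - 0.5 - 7.0000) / 1.6514 = 0.9083.
Step 5: Two-sided p-value via normal approximation = 2*(1 - Phi(|z|)) = 0.363722.
Step 6: alpha = 0.05. fail to reject H0.

R = 9, z = 0.9083, p = 0.363722, fail to reject H0.


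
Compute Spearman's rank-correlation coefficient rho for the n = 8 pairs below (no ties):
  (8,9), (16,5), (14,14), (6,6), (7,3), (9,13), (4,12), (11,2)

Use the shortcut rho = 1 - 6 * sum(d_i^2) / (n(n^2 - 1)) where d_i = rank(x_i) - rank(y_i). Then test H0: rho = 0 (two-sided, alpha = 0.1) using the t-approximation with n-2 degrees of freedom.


Step 1: Rank x and y separately (midranks; no ties here).
rank(x): 8->4, 16->8, 14->7, 6->2, 7->3, 9->5, 4->1, 11->6
rank(y): 9->5, 5->3, 14->8, 6->4, 3->2, 13->7, 12->6, 2->1
Step 2: d_i = R_x(i) - R_y(i); compute d_i^2.
  (4-5)^2=1, (8-3)^2=25, (7-8)^2=1, (2-4)^2=4, (3-2)^2=1, (5-7)^2=4, (1-6)^2=25, (6-1)^2=25
sum(d^2) = 86.
Step 3: rho = 1 - 6*86 / (8*(8^2 - 1)) = 1 - 516/504 = -0.023810.
Step 4: Under H0, t = rho * sqrt((n-2)/(1-rho^2)) = -0.0583 ~ t(6).
Step 5: Two-sided p-value from the t-distribution with 6 df = 0.955374.
Step 6: alpha = 0.1. fail to reject H0.

rho = -0.0238, p = 0.955374, fail to reject H0 at alpha = 0.1.


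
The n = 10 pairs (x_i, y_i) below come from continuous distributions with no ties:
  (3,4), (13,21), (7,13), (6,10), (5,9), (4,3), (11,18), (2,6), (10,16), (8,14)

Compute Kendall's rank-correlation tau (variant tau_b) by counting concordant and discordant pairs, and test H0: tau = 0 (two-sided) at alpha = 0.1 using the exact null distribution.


Step 1: Enumerate the 45 unordered pairs (i,j) with i<j and classify each by sign(x_j-x_i) * sign(y_j-y_i).
  (1,2):dx=+10,dy=+17->C; (1,3):dx=+4,dy=+9->C; (1,4):dx=+3,dy=+6->C; (1,5):dx=+2,dy=+5->C
  (1,6):dx=+1,dy=-1->D; (1,7):dx=+8,dy=+14->C; (1,8):dx=-1,dy=+2->D; (1,9):dx=+7,dy=+12->C
  (1,10):dx=+5,dy=+10->C; (2,3):dx=-6,dy=-8->C; (2,4):dx=-7,dy=-11->C; (2,5):dx=-8,dy=-12->C
  (2,6):dx=-9,dy=-18->C; (2,7):dx=-2,dy=-3->C; (2,8):dx=-11,dy=-15->C; (2,9):dx=-3,dy=-5->C
  (2,10):dx=-5,dy=-7->C; (3,4):dx=-1,dy=-3->C; (3,5):dx=-2,dy=-4->C; (3,6):dx=-3,dy=-10->C
  (3,7):dx=+4,dy=+5->C; (3,8):dx=-5,dy=-7->C; (3,9):dx=+3,dy=+3->C; (3,10):dx=+1,dy=+1->C
  (4,5):dx=-1,dy=-1->C; (4,6):dx=-2,dy=-7->C; (4,7):dx=+5,dy=+8->C; (4,8):dx=-4,dy=-4->C
  (4,9):dx=+4,dy=+6->C; (4,10):dx=+2,dy=+4->C; (5,6):dx=-1,dy=-6->C; (5,7):dx=+6,dy=+9->C
  (5,8):dx=-3,dy=-3->C; (5,9):dx=+5,dy=+7->C; (5,10):dx=+3,dy=+5->C; (6,7):dx=+7,dy=+15->C
  (6,8):dx=-2,dy=+3->D; (6,9):dx=+6,dy=+13->C; (6,10):dx=+4,dy=+11->C; (7,8):dx=-9,dy=-12->C
  (7,9):dx=-1,dy=-2->C; (7,10):dx=-3,dy=-4->C; (8,9):dx=+8,dy=+10->C; (8,10):dx=+6,dy=+8->C
  (9,10):dx=-2,dy=-2->C
Step 2: C = 42, D = 3, total pairs = 45.
Step 3: tau = (C - D)/(n(n-1)/2) = (42 - 3)/45 = 0.866667.
Step 4: Exact two-sided p-value (enumerate n! = 3628800 permutations of y under H0): p = 0.000115.
Step 5: alpha = 0.1. reject H0.

tau_b = 0.8667 (C=42, D=3), p = 0.000115, reject H0.


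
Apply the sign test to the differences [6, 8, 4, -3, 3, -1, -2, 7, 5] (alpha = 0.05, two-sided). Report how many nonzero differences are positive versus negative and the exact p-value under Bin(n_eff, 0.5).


Step 1: Discard zero differences. Original n = 9; n_eff = number of nonzero differences = 9.
Nonzero differences (with sign): +6, +8, +4, -3, +3, -1, -2, +7, +5
Step 2: Count signs: positive = 6, negative = 3.
Step 3: Under H0: P(positive) = 0.5, so the number of positives S ~ Bin(9, 0.5).
Step 4: Two-sided exact p-value = sum of Bin(9,0.5) probabilities at or below the observed probability = 0.507812.
Step 5: alpha = 0.05. fail to reject H0.

n_eff = 9, pos = 6, neg = 3, p = 0.507812, fail to reject H0.


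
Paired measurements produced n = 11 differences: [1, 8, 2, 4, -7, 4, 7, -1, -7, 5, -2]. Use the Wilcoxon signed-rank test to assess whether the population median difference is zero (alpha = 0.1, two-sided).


Step 1: Drop any zero differences (none here) and take |d_i|.
|d| = [1, 8, 2, 4, 7, 4, 7, 1, 7, 5, 2]
Step 2: Midrank |d_i| (ties get averaged ranks).
ranks: |1|->1.5, |8|->11, |2|->3.5, |4|->5.5, |7|->9, |4|->5.5, |7|->9, |1|->1.5, |7|->9, |5|->7, |2|->3.5
Step 3: Attach original signs; sum ranks with positive sign and with negative sign.
W+ = 1.5 + 11 + 3.5 + 5.5 + 5.5 + 9 + 7 = 43
W- = 9 + 1.5 + 9 + 3.5 = 23
(Check: W+ + W- = 66 should equal n(n+1)/2 = 66.)
Step 4: Test statistic W = min(W+, W-) = 23.
Step 5: Ties in |d|, so use the tie-corrected normal approximation.
        E[W] = n(n+1)/4 = 11*12/4 = 33.
        Tie groups: |d|=1 (t=2), |d|=2 (t=2), |d|=4 (t=2), |d|=7 (t=3); sum(t^3 - t) = 42.
        Var[W] = n(n+1)(2n+1)/24 - sum(t^3-t)/48 = 3036/24 - 42/48 = 125.625.
        z = (W - E[W]) / sqrt(Var[W]) = (23 - 33) / 11.2083 = -0.8922.
        Two-sided p = 2*Phi(z) = 0.372286.
Step 6: alpha = 0.1. fail to reject H0.

W+ = 43, W- = 23, W = min = 23, p = 0.372286, fail to reject H0.


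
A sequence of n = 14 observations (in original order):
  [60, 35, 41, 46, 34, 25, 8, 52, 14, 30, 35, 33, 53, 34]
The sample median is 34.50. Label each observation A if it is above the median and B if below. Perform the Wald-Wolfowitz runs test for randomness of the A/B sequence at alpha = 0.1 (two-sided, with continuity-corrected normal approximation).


Step 1: Compute median = 34.50; label A = above, B = below.
Labels in order: AAAABBBABBABAB  (n_A = 7, n_B = 7)
Step 2: Count runs R = 8.
Step 3: Under H0 (random ordering), E[R] = 2*n_A*n_B/(n_A+n_B) + 1 = 2*7*7/14 + 1 = 8.0000.
        Var[R] = 2*n_A*n_B*(2*n_A*n_B - n_A - n_B) / ((n_A+n_B)^2 * (n_A+n_B-1)) = 8232/2548 = 3.2308.
        SD[R] = 1.7974.
Step 4: R = E[R], so z = 0 with no continuity correction.
Step 5: Two-sided p-value via normal approximation = 2*(1 - Phi(|z|)) = 1.000000.
Step 6: alpha = 0.1. fail to reject H0.

R = 8, z = 0.0000, p = 1.000000, fail to reject H0.


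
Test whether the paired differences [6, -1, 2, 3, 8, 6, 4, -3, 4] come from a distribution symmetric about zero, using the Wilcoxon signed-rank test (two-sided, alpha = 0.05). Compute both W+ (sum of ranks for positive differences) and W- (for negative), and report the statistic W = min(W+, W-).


Step 1: Drop any zero differences (none here) and take |d_i|.
|d| = [6, 1, 2, 3, 8, 6, 4, 3, 4]
Step 2: Midrank |d_i| (ties get averaged ranks).
ranks: |6|->7.5, |1|->1, |2|->2, |3|->3.5, |8|->9, |6|->7.5, |4|->5.5, |3|->3.5, |4|->5.5
Step 3: Attach original signs; sum ranks with positive sign and with negative sign.
W+ = 7.5 + 2 + 3.5 + 9 + 7.5 + 5.5 + 5.5 = 40.5
W- = 1 + 3.5 = 4.5
(Check: W+ + W- = 45 should equal n(n+1)/2 = 45.)
Step 4: Test statistic W = min(W+, W-) = 4.5.
Step 5: Ties in |d|, so use the tie-corrected normal approximation.
        E[W] = n(n+1)/4 = 9*10/4 = 22.5.
        Tie groups: |d|=3 (t=2), |d|=4 (t=2), |d|=6 (t=2); sum(t^3 - t) = 18.
        Var[W] = n(n+1)(2n+1)/24 - sum(t^3-t)/48 = 1710/24 - 18/48 = 70.875.
        z = (W - E[W]) / sqrt(Var[W]) = (4.5 - 22.5) / 8.4187 = -2.1381.
        Two-sided p = 2*Phi(z) = 0.032509.
Step 6: alpha = 0.05. reject H0.

W+ = 40.5, W- = 4.5, W = min = 4.5, p = 0.032509, reject H0.


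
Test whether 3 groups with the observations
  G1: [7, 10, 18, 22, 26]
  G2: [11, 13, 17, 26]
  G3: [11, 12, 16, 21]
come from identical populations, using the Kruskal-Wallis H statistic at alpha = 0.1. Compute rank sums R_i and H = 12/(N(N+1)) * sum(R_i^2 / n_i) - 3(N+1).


Step 1: Combine all N = 13 observations and assign midranks.
sorted (value, group, rank): (7,G1,1), (10,G1,2), (11,G2,3.5), (11,G3,3.5), (12,G3,5), (13,G2,6), (16,G3,7), (17,G2,8), (18,G1,9), (21,G3,10), (22,G1,11), (26,G1,12.5), (26,G2,12.5)
Step 2: Sum ranks within each group.
R_1 = 35.5 (n_1 = 5)
R_2 = 30 (n_2 = 4)
R_3 = 25.5 (n_3 = 4)
Step 3: H = 12/(N(N+1)) * sum(R_i^2/n_i) - 3(N+1)
     = 12/(13*14) * (35.5^2/5 + 30^2/4 + 25.5^2/4) - 3*14
     = 0.065934 * 639.612 - 42
     = 0.172253.
Step 4: Ties present; correction factor C = 1 - 12/(13^3 - 13) = 0.994505. Corrected H = 0.172253 / 0.994505 = 0.173204.
Step 5: Under H0, H ~ chi^2(2); p-value = 0.917042.
Step 6: alpha = 0.1. fail to reject H0.

H = 0.1732, df = 2, p = 0.917042, fail to reject H0.


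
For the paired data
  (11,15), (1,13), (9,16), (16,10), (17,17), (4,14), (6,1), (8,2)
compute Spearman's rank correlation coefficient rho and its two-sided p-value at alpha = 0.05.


Step 1: Rank x and y separately (midranks; no ties here).
rank(x): 11->6, 1->1, 9->5, 16->7, 17->8, 4->2, 6->3, 8->4
rank(y): 15->6, 13->4, 16->7, 10->3, 17->8, 14->5, 1->1, 2->2
Step 2: d_i = R_x(i) - R_y(i); compute d_i^2.
  (6-6)^2=0, (1-4)^2=9, (5-7)^2=4, (7-3)^2=16, (8-8)^2=0, (2-5)^2=9, (3-1)^2=4, (4-2)^2=4
sum(d^2) = 46.
Step 3: rho = 1 - 6*46 / (8*(8^2 - 1)) = 1 - 276/504 = 0.452381.
Step 4: Under H0, t = rho * sqrt((n-2)/(1-rho^2)) = 1.2425 ~ t(6).
Step 5: Two-sided p-value from the t-distribution with 6 df = 0.260405.
Step 6: alpha = 0.05. fail to reject H0.

rho = 0.4524, p = 0.260405, fail to reject H0 at alpha = 0.05.


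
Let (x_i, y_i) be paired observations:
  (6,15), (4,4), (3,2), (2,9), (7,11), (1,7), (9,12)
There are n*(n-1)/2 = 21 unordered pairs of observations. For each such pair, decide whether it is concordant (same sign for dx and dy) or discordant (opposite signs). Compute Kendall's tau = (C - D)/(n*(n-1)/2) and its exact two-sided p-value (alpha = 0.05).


Step 1: Enumerate the 21 unordered pairs (i,j) with i<j and classify each by sign(x_j-x_i) * sign(y_j-y_i).
  (1,2):dx=-2,dy=-11->C; (1,3):dx=-3,dy=-13->C; (1,4):dx=-4,dy=-6->C; (1,5):dx=+1,dy=-4->D
  (1,6):dx=-5,dy=-8->C; (1,7):dx=+3,dy=-3->D; (2,3):dx=-1,dy=-2->C; (2,4):dx=-2,dy=+5->D
  (2,5):dx=+3,dy=+7->C; (2,6):dx=-3,dy=+3->D; (2,7):dx=+5,dy=+8->C; (3,4):dx=-1,dy=+7->D
  (3,5):dx=+4,dy=+9->C; (3,6):dx=-2,dy=+5->D; (3,7):dx=+6,dy=+10->C; (4,5):dx=+5,dy=+2->C
  (4,6):dx=-1,dy=-2->C; (4,7):dx=+7,dy=+3->C; (5,6):dx=-6,dy=-4->C; (5,7):dx=+2,dy=+1->C
  (6,7):dx=+8,dy=+5->C
Step 2: C = 15, D = 6, total pairs = 21.
Step 3: tau = (C - D)/(n(n-1)/2) = (15 - 6)/21 = 0.428571.
Step 4: Exact two-sided p-value (enumerate n! = 5040 permutations of y under H0): p = 0.238889.
Step 5: alpha = 0.05. fail to reject H0.

tau_b = 0.4286 (C=15, D=6), p = 0.238889, fail to reject H0.


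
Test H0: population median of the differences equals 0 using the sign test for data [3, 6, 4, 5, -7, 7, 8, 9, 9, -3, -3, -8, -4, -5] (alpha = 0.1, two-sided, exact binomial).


Step 1: Discard zero differences. Original n = 14; n_eff = number of nonzero differences = 14.
Nonzero differences (with sign): +3, +6, +4, +5, -7, +7, +8, +9, +9, -3, -3, -8, -4, -5
Step 2: Count signs: positive = 8, negative = 6.
Step 3: Under H0: P(positive) = 0.5, so the number of positives S ~ Bin(14, 0.5).
Step 4: Two-sided exact p-value = sum of Bin(14,0.5) probabilities at or below the observed probability = 0.790527.
Step 5: alpha = 0.1. fail to reject H0.

n_eff = 14, pos = 8, neg = 6, p = 0.790527, fail to reject H0.


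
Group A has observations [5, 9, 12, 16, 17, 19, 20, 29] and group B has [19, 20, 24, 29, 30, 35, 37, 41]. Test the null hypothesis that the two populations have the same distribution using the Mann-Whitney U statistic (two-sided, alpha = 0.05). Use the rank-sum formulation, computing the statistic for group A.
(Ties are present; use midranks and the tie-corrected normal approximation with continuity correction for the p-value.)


Step 1: Combine and sort all 16 observations; assign midranks.
sorted (value, group): (5,X), (9,X), (12,X), (16,X), (17,X), (19,X), (19,Y), (20,X), (20,Y), (24,Y), (29,X), (29,Y), (30,Y), (35,Y), (37,Y), (41,Y)
ranks: 5->1, 9->2, 12->3, 16->4, 17->5, 19->6.5, 19->6.5, 20->8.5, 20->8.5, 24->10, 29->11.5, 29->11.5, 30->13, 35->14, 37->15, 41->16
Step 2: Rank sum for X: R1 = 1 + 2 + 3 + 4 + 5 + 6.5 + 8.5 + 11.5 = 41.5.
Step 3: U_X = R1 - n1(n1+1)/2 = 41.5 - 8*9/2 = 41.5 - 36 = 5.5.
       U_Y = n1*n2 - U_X = 64 - 5.5 = 58.5.
Step 4: Ties are present, so use the tie-corrected normal approximation (with continuity correction) for the p-value.
Step 5: p-value = 0.006208; compare to alpha = 0.05. reject H0.

U_X = 5.5, p = 0.006208, reject H0 at alpha = 0.05.


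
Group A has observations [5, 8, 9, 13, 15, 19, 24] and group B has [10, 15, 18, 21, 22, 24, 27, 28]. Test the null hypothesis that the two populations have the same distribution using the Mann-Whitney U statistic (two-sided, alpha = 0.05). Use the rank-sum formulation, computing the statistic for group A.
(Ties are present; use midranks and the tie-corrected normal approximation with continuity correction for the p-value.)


Step 1: Combine and sort all 15 observations; assign midranks.
sorted (value, group): (5,X), (8,X), (9,X), (10,Y), (13,X), (15,X), (15,Y), (18,Y), (19,X), (21,Y), (22,Y), (24,X), (24,Y), (27,Y), (28,Y)
ranks: 5->1, 8->2, 9->3, 10->4, 13->5, 15->6.5, 15->6.5, 18->8, 19->9, 21->10, 22->11, 24->12.5, 24->12.5, 27->14, 28->15
Step 2: Rank sum for X: R1 = 1 + 2 + 3 + 5 + 6.5 + 9 + 12.5 = 39.
Step 3: U_X = R1 - n1(n1+1)/2 = 39 - 7*8/2 = 39 - 28 = 11.
       U_Y = n1*n2 - U_X = 56 - 11 = 45.
Step 4: Ties are present, so use the tie-corrected normal approximation (with continuity correction) for the p-value.
Step 5: p-value = 0.055758; compare to alpha = 0.05. fail to reject H0.

U_X = 11, p = 0.055758, fail to reject H0 at alpha = 0.05.


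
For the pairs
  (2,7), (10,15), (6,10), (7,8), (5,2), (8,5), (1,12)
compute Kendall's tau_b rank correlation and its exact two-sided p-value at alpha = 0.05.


Step 1: Enumerate the 21 unordered pairs (i,j) with i<j and classify each by sign(x_j-x_i) * sign(y_j-y_i).
  (1,2):dx=+8,dy=+8->C; (1,3):dx=+4,dy=+3->C; (1,4):dx=+5,dy=+1->C; (1,5):dx=+3,dy=-5->D
  (1,6):dx=+6,dy=-2->D; (1,7):dx=-1,dy=+5->D; (2,3):dx=-4,dy=-5->C; (2,4):dx=-3,dy=-7->C
  (2,5):dx=-5,dy=-13->C; (2,6):dx=-2,dy=-10->C; (2,7):dx=-9,dy=-3->C; (3,4):dx=+1,dy=-2->D
  (3,5):dx=-1,dy=-8->C; (3,6):dx=+2,dy=-5->D; (3,7):dx=-5,dy=+2->D; (4,5):dx=-2,dy=-6->C
  (4,6):dx=+1,dy=-3->D; (4,7):dx=-6,dy=+4->D; (5,6):dx=+3,dy=+3->C; (5,7):dx=-4,dy=+10->D
  (6,7):dx=-7,dy=+7->D
Step 2: C = 11, D = 10, total pairs = 21.
Step 3: tau = (C - D)/(n(n-1)/2) = (11 - 10)/21 = 0.047619.
Step 4: Exact two-sided p-value (enumerate n! = 5040 permutations of y under H0): p = 1.000000.
Step 5: alpha = 0.05. fail to reject H0.

tau_b = 0.0476 (C=11, D=10), p = 1.000000, fail to reject H0.


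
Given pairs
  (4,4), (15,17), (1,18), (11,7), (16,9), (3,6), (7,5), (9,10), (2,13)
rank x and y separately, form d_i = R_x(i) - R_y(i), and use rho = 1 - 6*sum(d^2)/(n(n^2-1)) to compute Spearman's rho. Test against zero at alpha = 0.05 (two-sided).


Step 1: Rank x and y separately (midranks; no ties here).
rank(x): 4->4, 15->8, 1->1, 11->7, 16->9, 3->3, 7->5, 9->6, 2->2
rank(y): 4->1, 17->8, 18->9, 7->4, 9->5, 6->3, 5->2, 10->6, 13->7
Step 2: d_i = R_x(i) - R_y(i); compute d_i^2.
  (4-1)^2=9, (8-8)^2=0, (1-9)^2=64, (7-4)^2=9, (9-5)^2=16, (3-3)^2=0, (5-2)^2=9, (6-6)^2=0, (2-7)^2=25
sum(d^2) = 132.
Step 3: rho = 1 - 6*132 / (9*(9^2 - 1)) = 1 - 792/720 = -0.100000.
Step 4: Under H0, t = rho * sqrt((n-2)/(1-rho^2)) = -0.2659 ~ t(7).
Step 5: Two-sided p-value from the t-distribution with 7 df = 0.797972.
Step 6: alpha = 0.05. fail to reject H0.

rho = -0.1000, p = 0.797972, fail to reject H0 at alpha = 0.05.


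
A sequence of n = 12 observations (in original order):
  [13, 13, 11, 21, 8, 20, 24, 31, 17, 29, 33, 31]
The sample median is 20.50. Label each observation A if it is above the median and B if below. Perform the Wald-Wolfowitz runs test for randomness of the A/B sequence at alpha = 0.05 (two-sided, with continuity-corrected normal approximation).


Step 1: Compute median = 20.50; label A = above, B = below.
Labels in order: BBBABBAABAAA  (n_A = 6, n_B = 6)
Step 2: Count runs R = 6.
Step 3: Under H0 (random ordering), E[R] = 2*n_A*n_B/(n_A+n_B) + 1 = 2*6*6/12 + 1 = 7.0000.
        Var[R] = 2*n_A*n_B*(2*n_A*n_B - n_A - n_B) / ((n_A+n_B)^2 * (n_A+n_B-1)) = 4320/1584 = 2.7273.
        SD[R] = 1.6514.
Step 4: Continuity-corrected z = (R + 0.5 - E[R]) / SD[R] = (6 + 0.5 - 7.0000) / 1.6514 = -0.3028.
Step 5: Two-sided p-value via normal approximation = 2*(1 - Phi(|z|)) = 0.762069.
Step 6: alpha = 0.05. fail to reject H0.

R = 6, z = -0.3028, p = 0.762069, fail to reject H0.


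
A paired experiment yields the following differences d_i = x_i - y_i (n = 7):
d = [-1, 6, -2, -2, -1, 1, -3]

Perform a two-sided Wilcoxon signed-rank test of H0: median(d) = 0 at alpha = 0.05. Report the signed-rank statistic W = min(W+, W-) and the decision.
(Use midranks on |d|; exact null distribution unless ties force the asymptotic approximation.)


Step 1: Drop any zero differences (none here) and take |d_i|.
|d| = [1, 6, 2, 2, 1, 1, 3]
Step 2: Midrank |d_i| (ties get averaged ranks).
ranks: |1|->2, |6|->7, |2|->4.5, |2|->4.5, |1|->2, |1|->2, |3|->6
Step 3: Attach original signs; sum ranks with positive sign and with negative sign.
W+ = 7 + 2 = 9
W- = 2 + 4.5 + 4.5 + 2 + 6 = 19
(Check: W+ + W- = 28 should equal n(n+1)/2 = 28.)
Step 4: Test statistic W = min(W+, W-) = 9.
Step 5: Ties in |d|, so use the tie-corrected normal approximation.
        E[W] = n(n+1)/4 = 7*8/4 = 14.
        Tie groups: |d|=1 (t=3), |d|=2 (t=2); sum(t^3 - t) = 30.
        Var[W] = n(n+1)(2n+1)/24 - sum(t^3-t)/48 = 840/24 - 30/48 = 34.375.
        z = (W - E[W]) / sqrt(Var[W]) = (9 - 14) / 5.8630 = -0.8528.
        Two-sided p = 2*Phi(z) = 0.393769.
Step 6: alpha = 0.05. fail to reject H0.

W+ = 9, W- = 19, W = min = 9, p = 0.393769, fail to reject H0.


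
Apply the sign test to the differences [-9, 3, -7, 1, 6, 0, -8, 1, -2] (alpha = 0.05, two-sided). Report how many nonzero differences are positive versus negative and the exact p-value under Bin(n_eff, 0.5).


Step 1: Discard zero differences. Original n = 9; n_eff = number of nonzero differences = 8.
Nonzero differences (with sign): -9, +3, -7, +1, +6, -8, +1, -2
Step 2: Count signs: positive = 4, negative = 4.
Step 3: Under H0: P(positive) = 0.5, so the number of positives S ~ Bin(8, 0.5).
Step 4: Two-sided exact p-value = sum of Bin(8,0.5) probabilities at or below the observed probability = 1.000000.
Step 5: alpha = 0.05. fail to reject H0.

n_eff = 8, pos = 4, neg = 4, p = 1.000000, fail to reject H0.


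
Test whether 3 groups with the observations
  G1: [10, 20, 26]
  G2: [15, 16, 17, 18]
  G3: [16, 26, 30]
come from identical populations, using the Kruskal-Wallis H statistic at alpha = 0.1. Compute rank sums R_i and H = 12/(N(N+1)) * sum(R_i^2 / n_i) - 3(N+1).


Step 1: Combine all N = 10 observations and assign midranks.
sorted (value, group, rank): (10,G1,1), (15,G2,2), (16,G2,3.5), (16,G3,3.5), (17,G2,5), (18,G2,6), (20,G1,7), (26,G1,8.5), (26,G3,8.5), (30,G3,10)
Step 2: Sum ranks within each group.
R_1 = 16.5 (n_1 = 3)
R_2 = 16.5 (n_2 = 4)
R_3 = 22 (n_3 = 3)
Step 3: H = 12/(N(N+1)) * sum(R_i^2/n_i) - 3(N+1)
     = 12/(10*11) * (16.5^2/3 + 16.5^2/4 + 22^2/3) - 3*11
     = 0.109091 * 320.146 - 33
     = 1.925000.
Step 4: Ties present; correction factor C = 1 - 12/(10^3 - 10) = 0.987879. Corrected H = 1.925000 / 0.987879 = 1.948620.
Step 5: Under H0, H ~ chi^2(2); p-value = 0.377453.
Step 6: alpha = 0.1. fail to reject H0.

H = 1.9486, df = 2, p = 0.377453, fail to reject H0.


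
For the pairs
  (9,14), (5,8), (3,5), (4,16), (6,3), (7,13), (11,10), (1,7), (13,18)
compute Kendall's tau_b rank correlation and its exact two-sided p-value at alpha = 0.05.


Step 1: Enumerate the 36 unordered pairs (i,j) with i<j and classify each by sign(x_j-x_i) * sign(y_j-y_i).
  (1,2):dx=-4,dy=-6->C; (1,3):dx=-6,dy=-9->C; (1,4):dx=-5,dy=+2->D; (1,5):dx=-3,dy=-11->C
  (1,6):dx=-2,dy=-1->C; (1,7):dx=+2,dy=-4->D; (1,8):dx=-8,dy=-7->C; (1,9):dx=+4,dy=+4->C
  (2,3):dx=-2,dy=-3->C; (2,4):dx=-1,dy=+8->D; (2,5):dx=+1,dy=-5->D; (2,6):dx=+2,dy=+5->C
  (2,7):dx=+6,dy=+2->C; (2,8):dx=-4,dy=-1->C; (2,9):dx=+8,dy=+10->C; (3,4):dx=+1,dy=+11->C
  (3,5):dx=+3,dy=-2->D; (3,6):dx=+4,dy=+8->C; (3,7):dx=+8,dy=+5->C; (3,8):dx=-2,dy=+2->D
  (3,9):dx=+10,dy=+13->C; (4,5):dx=+2,dy=-13->D; (4,6):dx=+3,dy=-3->D; (4,7):dx=+7,dy=-6->D
  (4,8):dx=-3,dy=-9->C; (4,9):dx=+9,dy=+2->C; (5,6):dx=+1,dy=+10->C; (5,7):dx=+5,dy=+7->C
  (5,8):dx=-5,dy=+4->D; (5,9):dx=+7,dy=+15->C; (6,7):dx=+4,dy=-3->D; (6,8):dx=-6,dy=-6->C
  (6,9):dx=+6,dy=+5->C; (7,8):dx=-10,dy=-3->C; (7,9):dx=+2,dy=+8->C; (8,9):dx=+12,dy=+11->C
Step 2: C = 25, D = 11, total pairs = 36.
Step 3: tau = (C - D)/(n(n-1)/2) = (25 - 11)/36 = 0.388889.
Step 4: Exact two-sided p-value (enumerate n! = 362880 permutations of y under H0): p = 0.180181.
Step 5: alpha = 0.05. fail to reject H0.

tau_b = 0.3889 (C=25, D=11), p = 0.180181, fail to reject H0.


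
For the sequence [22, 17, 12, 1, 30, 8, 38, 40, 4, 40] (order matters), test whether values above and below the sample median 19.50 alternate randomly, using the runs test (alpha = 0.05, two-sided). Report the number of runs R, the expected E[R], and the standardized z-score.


Step 1: Compute median = 19.50; label A = above, B = below.
Labels in order: ABBBABAABA  (n_A = 5, n_B = 5)
Step 2: Count runs R = 7.
Step 3: Under H0 (random ordering), E[R] = 2*n_A*n_B/(n_A+n_B) + 1 = 2*5*5/10 + 1 = 6.0000.
        Var[R] = 2*n_A*n_B*(2*n_A*n_B - n_A - n_B) / ((n_A+n_B)^2 * (n_A+n_B-1)) = 2000/900 = 2.2222.
        SD[R] = 1.4907.
Step 4: Continuity-corrected z = (R - 0.5 - E[R]) / SD[R] = (7 - 0.5 - 6.0000) / 1.4907 = 0.3354.
Step 5: Two-sided p-value via normal approximation = 2*(1 - Phi(|z|)) = 0.737316.
Step 6: alpha = 0.05. fail to reject H0.

R = 7, z = 0.3354, p = 0.737316, fail to reject H0.


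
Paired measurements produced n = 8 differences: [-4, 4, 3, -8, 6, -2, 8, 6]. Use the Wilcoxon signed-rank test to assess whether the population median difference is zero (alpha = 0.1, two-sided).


Step 1: Drop any zero differences (none here) and take |d_i|.
|d| = [4, 4, 3, 8, 6, 2, 8, 6]
Step 2: Midrank |d_i| (ties get averaged ranks).
ranks: |4|->3.5, |4|->3.5, |3|->2, |8|->7.5, |6|->5.5, |2|->1, |8|->7.5, |6|->5.5
Step 3: Attach original signs; sum ranks with positive sign and with negative sign.
W+ = 3.5 + 2 + 5.5 + 7.5 + 5.5 = 24
W- = 3.5 + 7.5 + 1 = 12
(Check: W+ + W- = 36 should equal n(n+1)/2 = 36.)
Step 4: Test statistic W = min(W+, W-) = 12.
Step 5: Ties in |d|, so use the tie-corrected normal approximation.
        E[W] = n(n+1)/4 = 8*9/4 = 18.
        Tie groups: |d|=4 (t=2), |d|=6 (t=2), |d|=8 (t=2); sum(t^3 - t) = 18.
        Var[W] = n(n+1)(2n+1)/24 - sum(t^3-t)/48 = 1224/24 - 18/48 = 50.625.
        z = (W - E[W]) / sqrt(Var[W]) = (12 - 18) / 7.1151 = -0.8433.
        Two-sided p = 2*Phi(z) = 0.399075.
Step 6: alpha = 0.1. fail to reject H0.

W+ = 24, W- = 12, W = min = 12, p = 0.399075, fail to reject H0.


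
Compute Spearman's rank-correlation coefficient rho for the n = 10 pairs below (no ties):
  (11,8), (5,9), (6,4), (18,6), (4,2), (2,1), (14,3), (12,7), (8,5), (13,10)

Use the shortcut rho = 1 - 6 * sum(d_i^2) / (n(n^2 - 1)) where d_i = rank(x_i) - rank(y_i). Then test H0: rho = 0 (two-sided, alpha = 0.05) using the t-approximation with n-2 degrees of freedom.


Step 1: Rank x and y separately (midranks; no ties here).
rank(x): 11->6, 5->3, 6->4, 18->10, 4->2, 2->1, 14->9, 12->7, 8->5, 13->8
rank(y): 8->8, 9->9, 4->4, 6->6, 2->2, 1->1, 3->3, 7->7, 5->5, 10->10
Step 2: d_i = R_x(i) - R_y(i); compute d_i^2.
  (6-8)^2=4, (3-9)^2=36, (4-4)^2=0, (10-6)^2=16, (2-2)^2=0, (1-1)^2=0, (9-3)^2=36, (7-7)^2=0, (5-5)^2=0, (8-10)^2=4
sum(d^2) = 96.
Step 3: rho = 1 - 6*96 / (10*(10^2 - 1)) = 1 - 576/990 = 0.418182.
Step 4: Under H0, t = rho * sqrt((n-2)/(1-rho^2)) = 1.3021 ~ t(8).
Step 5: Two-sided p-value from the t-distribution with 8 df = 0.229113.
Step 6: alpha = 0.05. fail to reject H0.

rho = 0.4182, p = 0.229113, fail to reject H0 at alpha = 0.05.


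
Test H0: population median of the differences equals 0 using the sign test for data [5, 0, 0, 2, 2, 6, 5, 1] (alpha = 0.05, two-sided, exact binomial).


Step 1: Discard zero differences. Original n = 8; n_eff = number of nonzero differences = 6.
Nonzero differences (with sign): +5, +2, +2, +6, +5, +1
Step 2: Count signs: positive = 6, negative = 0.
Step 3: Under H0: P(positive) = 0.5, so the number of positives S ~ Bin(6, 0.5).
Step 4: Two-sided exact p-value = sum of Bin(6,0.5) probabilities at or below the observed probability = 0.031250.
Step 5: alpha = 0.05. reject H0.

n_eff = 6, pos = 6, neg = 0, p = 0.031250, reject H0.


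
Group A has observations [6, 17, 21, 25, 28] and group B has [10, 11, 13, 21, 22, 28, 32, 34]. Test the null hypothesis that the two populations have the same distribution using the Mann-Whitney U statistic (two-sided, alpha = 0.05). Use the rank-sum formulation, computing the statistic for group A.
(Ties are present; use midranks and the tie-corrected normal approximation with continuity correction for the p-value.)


Step 1: Combine and sort all 13 observations; assign midranks.
sorted (value, group): (6,X), (10,Y), (11,Y), (13,Y), (17,X), (21,X), (21,Y), (22,Y), (25,X), (28,X), (28,Y), (32,Y), (34,Y)
ranks: 6->1, 10->2, 11->3, 13->4, 17->5, 21->6.5, 21->6.5, 22->8, 25->9, 28->10.5, 28->10.5, 32->12, 34->13
Step 2: Rank sum for X: R1 = 1 + 5 + 6.5 + 9 + 10.5 = 32.
Step 3: U_X = R1 - n1(n1+1)/2 = 32 - 5*6/2 = 32 - 15 = 17.
       U_Y = n1*n2 - U_X = 40 - 17 = 23.
Step 4: Ties are present, so use the tie-corrected normal approximation (with continuity correction) for the p-value.
Step 5: p-value = 0.713640; compare to alpha = 0.05. fail to reject H0.

U_X = 17, p = 0.713640, fail to reject H0 at alpha = 0.05.


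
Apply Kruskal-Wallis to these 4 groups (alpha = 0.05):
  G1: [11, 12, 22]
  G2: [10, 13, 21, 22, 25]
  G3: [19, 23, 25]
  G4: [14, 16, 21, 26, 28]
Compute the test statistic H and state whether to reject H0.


Step 1: Combine all N = 16 observations and assign midranks.
sorted (value, group, rank): (10,G2,1), (11,G1,2), (12,G1,3), (13,G2,4), (14,G4,5), (16,G4,6), (19,G3,7), (21,G2,8.5), (21,G4,8.5), (22,G1,10.5), (22,G2,10.5), (23,G3,12), (25,G2,13.5), (25,G3,13.5), (26,G4,15), (28,G4,16)
Step 2: Sum ranks within each group.
R_1 = 15.5 (n_1 = 3)
R_2 = 37.5 (n_2 = 5)
R_3 = 32.5 (n_3 = 3)
R_4 = 50.5 (n_4 = 5)
Step 3: H = 12/(N(N+1)) * sum(R_i^2/n_i) - 3(N+1)
     = 12/(16*17) * (15.5^2/3 + 37.5^2/5 + 32.5^2/3 + 50.5^2/5) - 3*17
     = 0.044118 * 1223.47 - 51
     = 2.976471.
Step 4: Ties present; correction factor C = 1 - 18/(16^3 - 16) = 0.995588. Corrected H = 2.976471 / 0.995588 = 2.989660.
Step 5: Under H0, H ~ chi^2(3); p-value = 0.393222.
Step 6: alpha = 0.05. fail to reject H0.

H = 2.9897, df = 3, p = 0.393222, fail to reject H0.


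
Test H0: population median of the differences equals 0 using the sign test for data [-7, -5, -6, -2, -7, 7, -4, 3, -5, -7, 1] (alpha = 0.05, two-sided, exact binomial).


Step 1: Discard zero differences. Original n = 11; n_eff = number of nonzero differences = 11.
Nonzero differences (with sign): -7, -5, -6, -2, -7, +7, -4, +3, -5, -7, +1
Step 2: Count signs: positive = 3, negative = 8.
Step 3: Under H0: P(positive) = 0.5, so the number of positives S ~ Bin(11, 0.5).
Step 4: Two-sided exact p-value = sum of Bin(11,0.5) probabilities at or below the observed probability = 0.226562.
Step 5: alpha = 0.05. fail to reject H0.

n_eff = 11, pos = 3, neg = 8, p = 0.226562, fail to reject H0.


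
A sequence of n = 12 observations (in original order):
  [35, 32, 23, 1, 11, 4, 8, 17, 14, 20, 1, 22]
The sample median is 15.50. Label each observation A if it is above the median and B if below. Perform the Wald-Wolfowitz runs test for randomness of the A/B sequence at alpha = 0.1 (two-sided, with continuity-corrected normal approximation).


Step 1: Compute median = 15.50; label A = above, B = below.
Labels in order: AAABBBBABABA  (n_A = 6, n_B = 6)
Step 2: Count runs R = 7.
Step 3: Under H0 (random ordering), E[R] = 2*n_A*n_B/(n_A+n_B) + 1 = 2*6*6/12 + 1 = 7.0000.
        Var[R] = 2*n_A*n_B*(2*n_A*n_B - n_A - n_B) / ((n_A+n_B)^2 * (n_A+n_B-1)) = 4320/1584 = 2.7273.
        SD[R] = 1.6514.
Step 4: R = E[R], so z = 0 with no continuity correction.
Step 5: Two-sided p-value via normal approximation = 2*(1 - Phi(|z|)) = 1.000000.
Step 6: alpha = 0.1. fail to reject H0.

R = 7, z = 0.0000, p = 1.000000, fail to reject H0.


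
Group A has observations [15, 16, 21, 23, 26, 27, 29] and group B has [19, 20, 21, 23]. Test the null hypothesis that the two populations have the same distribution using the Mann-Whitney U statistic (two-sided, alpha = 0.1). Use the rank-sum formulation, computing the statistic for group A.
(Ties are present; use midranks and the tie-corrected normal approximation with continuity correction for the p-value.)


Step 1: Combine and sort all 11 observations; assign midranks.
sorted (value, group): (15,X), (16,X), (19,Y), (20,Y), (21,X), (21,Y), (23,X), (23,Y), (26,X), (27,X), (29,X)
ranks: 15->1, 16->2, 19->3, 20->4, 21->5.5, 21->5.5, 23->7.5, 23->7.5, 26->9, 27->10, 29->11
Step 2: Rank sum for X: R1 = 1 + 2 + 5.5 + 7.5 + 9 + 10 + 11 = 46.
Step 3: U_X = R1 - n1(n1+1)/2 = 46 - 7*8/2 = 46 - 28 = 18.
       U_Y = n1*n2 - U_X = 28 - 18 = 10.
Step 4: Ties are present, so use the tie-corrected normal approximation (with continuity correction) for the p-value.
Step 5: p-value = 0.506393; compare to alpha = 0.1. fail to reject H0.

U_X = 18, p = 0.506393, fail to reject H0 at alpha = 0.1.


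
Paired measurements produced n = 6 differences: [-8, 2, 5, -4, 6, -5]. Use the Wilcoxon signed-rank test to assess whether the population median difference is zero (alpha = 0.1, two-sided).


Step 1: Drop any zero differences (none here) and take |d_i|.
|d| = [8, 2, 5, 4, 6, 5]
Step 2: Midrank |d_i| (ties get averaged ranks).
ranks: |8|->6, |2|->1, |5|->3.5, |4|->2, |6|->5, |5|->3.5
Step 3: Attach original signs; sum ranks with positive sign and with negative sign.
W+ = 1 + 3.5 + 5 = 9.5
W- = 6 + 2 + 3.5 = 11.5
(Check: W+ + W- = 21 should equal n(n+1)/2 = 21.)
Step 4: Test statistic W = min(W+, W-) = 9.5.
Step 5: Ties in |d|, so use the tie-corrected normal approximation.
        E[W] = n(n+1)/4 = 6*7/4 = 10.5.
        Tie groups: |d|=5 (t=2); sum(t^3 - t) = 6.
        Var[W] = n(n+1)(2n+1)/24 - sum(t^3-t)/48 = 546/24 - 6/48 = 22.625.
        z = (W - E[W]) / sqrt(Var[W]) = (9.5 - 10.5) / 4.7566 = -0.2102.
        Two-sided p = 2*Phi(z) = 0.833484.
Step 6: alpha = 0.1. fail to reject H0.

W+ = 9.5, W- = 11.5, W = min = 9.5, p = 0.833484, fail to reject H0.


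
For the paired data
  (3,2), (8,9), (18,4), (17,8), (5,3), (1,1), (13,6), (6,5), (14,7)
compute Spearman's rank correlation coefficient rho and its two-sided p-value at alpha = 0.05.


Step 1: Rank x and y separately (midranks; no ties here).
rank(x): 3->2, 8->5, 18->9, 17->8, 5->3, 1->1, 13->6, 6->4, 14->7
rank(y): 2->2, 9->9, 4->4, 8->8, 3->3, 1->1, 6->6, 5->5, 7->7
Step 2: d_i = R_x(i) - R_y(i); compute d_i^2.
  (2-2)^2=0, (5-9)^2=16, (9-4)^2=25, (8-8)^2=0, (3-3)^2=0, (1-1)^2=0, (6-6)^2=0, (4-5)^2=1, (7-7)^2=0
sum(d^2) = 42.
Step 3: rho = 1 - 6*42 / (9*(9^2 - 1)) = 1 - 252/720 = 0.650000.
Step 4: Under H0, t = rho * sqrt((n-2)/(1-rho^2)) = 2.2630 ~ t(7).
Step 5: Two-sided p-value from the t-distribution with 7 df = 0.058073.
Step 6: alpha = 0.05. fail to reject H0.

rho = 0.6500, p = 0.058073, fail to reject H0 at alpha = 0.05.


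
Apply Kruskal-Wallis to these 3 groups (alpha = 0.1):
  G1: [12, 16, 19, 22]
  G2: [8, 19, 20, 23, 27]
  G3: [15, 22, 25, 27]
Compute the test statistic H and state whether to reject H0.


Step 1: Combine all N = 13 observations and assign midranks.
sorted (value, group, rank): (8,G2,1), (12,G1,2), (15,G3,3), (16,G1,4), (19,G1,5.5), (19,G2,5.5), (20,G2,7), (22,G1,8.5), (22,G3,8.5), (23,G2,10), (25,G3,11), (27,G2,12.5), (27,G3,12.5)
Step 2: Sum ranks within each group.
R_1 = 20 (n_1 = 4)
R_2 = 36 (n_2 = 5)
R_3 = 35 (n_3 = 4)
Step 3: H = 12/(N(N+1)) * sum(R_i^2/n_i) - 3(N+1)
     = 12/(13*14) * (20^2/4 + 36^2/5 + 35^2/4) - 3*14
     = 0.065934 * 665.45 - 42
     = 1.875824.
Step 4: Ties present; correction factor C = 1 - 18/(13^3 - 13) = 0.991758. Corrected H = 1.875824 / 0.991758 = 1.891413.
Step 5: Under H0, H ~ chi^2(2); p-value = 0.388405.
Step 6: alpha = 0.1. fail to reject H0.

H = 1.8914, df = 2, p = 0.388405, fail to reject H0.


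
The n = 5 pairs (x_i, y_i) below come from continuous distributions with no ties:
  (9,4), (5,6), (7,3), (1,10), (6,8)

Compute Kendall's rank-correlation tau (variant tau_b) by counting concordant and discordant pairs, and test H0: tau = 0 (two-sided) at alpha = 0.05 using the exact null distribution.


Step 1: Enumerate the 10 unordered pairs (i,j) with i<j and classify each by sign(x_j-x_i) * sign(y_j-y_i).
  (1,2):dx=-4,dy=+2->D; (1,3):dx=-2,dy=-1->C; (1,4):dx=-8,dy=+6->D; (1,5):dx=-3,dy=+4->D
  (2,3):dx=+2,dy=-3->D; (2,4):dx=-4,dy=+4->D; (2,5):dx=+1,dy=+2->C; (3,4):dx=-6,dy=+7->D
  (3,5):dx=-1,dy=+5->D; (4,5):dx=+5,dy=-2->D
Step 2: C = 2, D = 8, total pairs = 10.
Step 3: tau = (C - D)/(n(n-1)/2) = (2 - 8)/10 = -0.600000.
Step 4: Exact two-sided p-value (enumerate n! = 120 permutations of y under H0): p = 0.233333.
Step 5: alpha = 0.05. fail to reject H0.

tau_b = -0.6000 (C=2, D=8), p = 0.233333, fail to reject H0.


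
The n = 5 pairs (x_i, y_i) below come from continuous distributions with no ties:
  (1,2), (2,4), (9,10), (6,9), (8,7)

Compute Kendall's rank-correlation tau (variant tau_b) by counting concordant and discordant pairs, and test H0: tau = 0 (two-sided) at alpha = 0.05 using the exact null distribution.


Step 1: Enumerate the 10 unordered pairs (i,j) with i<j and classify each by sign(x_j-x_i) * sign(y_j-y_i).
  (1,2):dx=+1,dy=+2->C; (1,3):dx=+8,dy=+8->C; (1,4):dx=+5,dy=+7->C; (1,5):dx=+7,dy=+5->C
  (2,3):dx=+7,dy=+6->C; (2,4):dx=+4,dy=+5->C; (2,5):dx=+6,dy=+3->C; (3,4):dx=-3,dy=-1->C
  (3,5):dx=-1,dy=-3->C; (4,5):dx=+2,dy=-2->D
Step 2: C = 9, D = 1, total pairs = 10.
Step 3: tau = (C - D)/(n(n-1)/2) = (9 - 1)/10 = 0.800000.
Step 4: Exact two-sided p-value (enumerate n! = 120 permutations of y under H0): p = 0.083333.
Step 5: alpha = 0.05. fail to reject H0.

tau_b = 0.8000 (C=9, D=1), p = 0.083333, fail to reject H0.


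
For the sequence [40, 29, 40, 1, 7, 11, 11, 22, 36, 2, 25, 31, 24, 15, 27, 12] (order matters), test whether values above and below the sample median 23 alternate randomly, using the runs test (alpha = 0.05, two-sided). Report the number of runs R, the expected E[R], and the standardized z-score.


Step 1: Compute median = 23; label A = above, B = below.
Labels in order: AAABBBBBABAAABAB  (n_A = 8, n_B = 8)
Step 2: Count runs R = 8.
Step 3: Under H0 (random ordering), E[R] = 2*n_A*n_B/(n_A+n_B) + 1 = 2*8*8/16 + 1 = 9.0000.
        Var[R] = 2*n_A*n_B*(2*n_A*n_B - n_A - n_B) / ((n_A+n_B)^2 * (n_A+n_B-1)) = 14336/3840 = 3.7333.
        SD[R] = 1.9322.
Step 4: Continuity-corrected z = (R + 0.5 - E[R]) / SD[R] = (8 + 0.5 - 9.0000) / 1.9322 = -0.2588.
Step 5: Two-sided p-value via normal approximation = 2*(1 - Phi(|z|)) = 0.795809.
Step 6: alpha = 0.05. fail to reject H0.

R = 8, z = -0.2588, p = 0.795809, fail to reject H0.
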